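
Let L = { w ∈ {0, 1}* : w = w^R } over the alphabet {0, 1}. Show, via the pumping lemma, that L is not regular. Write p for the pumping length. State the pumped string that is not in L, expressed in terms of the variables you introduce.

0^{p+k} 1 0^p

Suppose for contradiction that L is regular, and let p be the pumping length.
Take w = 0^p 1 0^p, a palindrome of length 2p+1 ≥ p.
Write w = xyz as guaranteed by the lemma, with |xy| ≤ p and |y| > 0.
The first p characters of w are 0's, so xy (and hence y) consists only of 0's. Write y = 0^k, 1 ≤ k ≤ p.
Pump with i = 2: xy^2z = 0^{p+k} 1 0^p. Its reverse is 0^p 1 0^{p+k}, which differs from xy^2z since k ≥ 1. So xy^2z is not a palindrome and xy^2z ∉ L.
This contradicts the pumping lemma, so L is not regular.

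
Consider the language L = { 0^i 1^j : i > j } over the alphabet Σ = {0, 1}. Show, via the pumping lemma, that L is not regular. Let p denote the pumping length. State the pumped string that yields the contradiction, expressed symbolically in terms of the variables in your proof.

Suppose for contradiction that L is regular, and let p be the pumping length.
Choose w = 0^{p+1} 1^p ∈ L, with |w| = 2p+1 ≥ p.
The pumping lemma gives a decomposition w = xyz where |xy| ≤ p and |y| > 0.
Because |xy| ≤ p and w begins with p copies of 0, we have y = 0^k with 1 ≤ k ≤ p.
Consider xy^0z = xz = 0^{p+1-k} 1^p. Since k ≥ 1, the 0-count p+1-k is at most p, so i > j fails; thus xz ∉ L.
Contradiction. Therefore L is not regular.

0^{p+1-k} 1^p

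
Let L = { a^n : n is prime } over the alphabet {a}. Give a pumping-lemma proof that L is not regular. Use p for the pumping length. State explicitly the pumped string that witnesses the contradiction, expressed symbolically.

Assume L is regular. Let p be the pumping length given by the pumping lemma.
Let q be a prime with q ≥ p+2 (infinitely many primes exist), and take w = a^q ∈ L with |w| = q ≥ p.
Write w = xyz as guaranteed by the lemma, with |xy| ≤ p and |y| ≥ 1.
Then y = a^k for some k with 1 ≤ k ≤ p.
Since 1 ≤ k ≤ p, |xz| = q-k. Pump with i = q+1: |xy^{q+1}z| = (q-k)+(q+1)k = q+qk = q(1+k), which is composite (both factors ≥ 2). So xy^{q+1}z = a^{q(1+k)} ∉ L.
This is a contradiction; hence L is not regular.

a^{q(1+k)}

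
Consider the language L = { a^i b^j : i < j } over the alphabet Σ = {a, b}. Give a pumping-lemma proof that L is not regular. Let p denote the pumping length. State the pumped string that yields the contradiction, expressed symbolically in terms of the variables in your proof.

a^{p+k} b^{p+1}

Suppose for contradiction that L is regular, and let p be the pumping length.
Choose w = a^p b^{p+1} ∈ L, with |w| = 2p+1 ≥ p.
By the pumping lemma, w = xyz with |xy| ≤ p and y is nonempty.
Since the first p symbols of w are all a's and |xy| ≤ p, y lies entirely in the leading a-block: y = a^k for some k with 1 ≤ k ≤ p.
Consider xy^2z = a^{p+k} b^{p+1}. Since k ≥ 1, the a-count p+k is at least p+1, so i < j fails; thus xy^2z ∉ L.
Contradiction. Therefore L is not regular.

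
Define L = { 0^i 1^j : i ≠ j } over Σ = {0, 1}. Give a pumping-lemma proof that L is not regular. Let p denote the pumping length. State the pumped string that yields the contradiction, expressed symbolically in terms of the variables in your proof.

0^{p+p!} 1^{p+p!}

Assume L is regular. Let p be the pumping length given by the pumping lemma.
Choose w = 0^p 1^{p+p!}. Since p ≠ p+p!, w ∈ L; and |w| ≥ p.
Write w = xyz as guaranteed by the lemma, with |xy| ≤ p and |y| > 0.
The first p characters of w are 0's, so xy (and hence y) consists only of 0's. Write y = 0^k, 1 ≤ k ≤ p.
Since 1 ≤ k ≤ p, k divides p!; set t = 1 + p!/k. Then xy^t z has p + (p!/k)·k = p + p! copies of 0. Now the 0-count equals the 1-count, so i ≠ j fails. So xy^t z = 0^{p+p!} 1^{p+p!} ∉ L.
This contradicts the pumping lemma, so L is not regular.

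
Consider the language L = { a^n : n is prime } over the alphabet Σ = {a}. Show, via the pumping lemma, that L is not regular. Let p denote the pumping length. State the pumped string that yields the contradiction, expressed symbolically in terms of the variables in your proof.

Assume L is regular; let p be its pumping constant.
Let q be a prime with q ≥ p+2 (infinitely many primes exist), and take w = a^q ∈ L with |w| = q ≥ p.
The pumping lemma gives a decomposition w = xyz where |xy| ≤ p and |y| > 0.
Then y = a^k for some k with 1 ≤ k ≤ p.
Since 1 ≤ k ≤ p, |xz| = q-k. Pump with i = q+1: |xy^{q+1}z| = (q-k)+(q+1)k = q+qk = q(1+k), which is composite (both factors ≥ 2). So xy^{q+1}z = a^{q(1+k)} ∉ L.
This contradicts the pumping lemma, so L is not regular.

a^{q(1+k)}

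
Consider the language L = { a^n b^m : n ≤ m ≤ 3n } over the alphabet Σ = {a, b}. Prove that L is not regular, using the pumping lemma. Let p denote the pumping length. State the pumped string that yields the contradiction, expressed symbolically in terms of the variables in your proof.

Assume L is regular; let p be its pumping constant.
Take w = a^p b^p ∈ L (since p ≤ p ≤ 3p), with |w| = 2p ≥ p.
The pumping lemma gives a decomposition w = xyz where |xy| ≤ p and y is nonempty.
Because |xy| ≤ p and w begins with p copies of a, we have y = a^k with 1 ≤ k ≤ p.
Pump with i = 2: xy^2z = a^{p+k} b^p. Now n = p+k > p = m, so the condition n ≤ m fails. Thus xy^2z ∉ L.
Contradiction. Therefore L is not regular.

a^{p+k} b^p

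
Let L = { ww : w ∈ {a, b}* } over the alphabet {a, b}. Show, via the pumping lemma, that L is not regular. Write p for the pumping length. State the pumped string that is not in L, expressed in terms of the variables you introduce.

Assume L is regular. Let p be the pumping length given by the pumping lemma.
Take w = a^p b^p a^p b^p = uu where u = a^pb^p; then w ∈ L and |w| = 4p ≥ p.
The pumping lemma gives a decomposition w = xyz where |xy| ≤ p and y is nonempty.
The first p characters of w are a's, so xy (and hence y) consists only of a's. Write y = a^k, 1 ≤ k ≤ p.
Pump with i = 2: xy^2z = a^{p+k} b^p a^p b^p, of length 4p+k. Suppose this equals vv. The string starts with a and ends with b, so v does too; thus the boundary between the two copies of v is a b→a transition. There is exactly one such transition, at position 2p+k, so |v| = 2p+k and |vv| = 4p+2k ≠ 4p+k since k ≥ 1. So xy^2z ∉ L.
This is a contradiction; hence L is not regular.

a^{p+k} b^p a^p b^p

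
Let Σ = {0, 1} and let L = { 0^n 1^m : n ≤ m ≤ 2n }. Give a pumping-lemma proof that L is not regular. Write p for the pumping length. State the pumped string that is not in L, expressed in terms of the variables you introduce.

0^{p+k} 1^p

Suppose for contradiction that L is regular, and let p be the pumping length.
Take w = 0^p 1^p ∈ L (since p ≤ p ≤ 2p), with |w| = 2p ≥ p.
Write w = xyz as guaranteed by the lemma, with |xy| ≤ p and y is nonempty.
The first p characters of w are 0's, so xy (and hence y) consists only of 0's. Write y = 0^k, 1 ≤ k ≤ p.
Pump with i = 2: xy^2z = 0^{p+k} 1^p. Now n = p+k > p = m, so the condition n ≤ m fails. Thus xy^2z ∉ L.
This is a contradiction; hence L is not regular.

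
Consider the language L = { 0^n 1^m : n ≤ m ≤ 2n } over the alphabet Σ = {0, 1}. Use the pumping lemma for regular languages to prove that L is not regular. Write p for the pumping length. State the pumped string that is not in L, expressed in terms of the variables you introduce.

0^{p+k} 1^p

Toward a contradiction, assume L is regular with pumping length p.
Take w = 0^p 1^p ∈ L (since p ≤ p ≤ 2p), with |w| = 2p ≥ p.
Write w = xyz as guaranteed by the lemma, with |xy| ≤ p and y is nonempty.
Because |xy| ≤ p and w begins with p copies of 0, we have y = 0^k with 1 ≤ k ≤ p.
Pump with i = 2: xy^2z = 0^{p+k} 1^p. Now n = p+k > p = m, so the condition n ≤ m fails. Thus xy^2z ∉ L.
This contradicts the pumping lemma, so L is not regular.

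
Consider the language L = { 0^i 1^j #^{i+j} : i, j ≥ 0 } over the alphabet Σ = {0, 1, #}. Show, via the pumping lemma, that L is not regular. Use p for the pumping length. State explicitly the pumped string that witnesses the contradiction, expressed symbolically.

Assume L is regular. Let p be the pumping length given by the pumping lemma.
Take w = 0^p 1^p #^{2p} ∈ L (with i=j=p, i+j=2p), |w| = 4p ≥ p.
Write w = xyz as guaranteed by the lemma, with |xy| ≤ p and y is nonempty.
Since the first p symbols of w are all 0's and |xy| ≤ p, y lies entirely in the leading 0-block: y = 0^k for some k with 1 ≤ k ≤ p.
Consider xy^2z = 0^{p+k} 1^p #^{2p}. Now the 0- and 1-counts sum to 2p+k, but the #-count is 2p ≠ 2p+k. So xy^2z ∉ L.
This is a contradiction; hence L is not regular.

0^{p+k} 1^p #^{2p}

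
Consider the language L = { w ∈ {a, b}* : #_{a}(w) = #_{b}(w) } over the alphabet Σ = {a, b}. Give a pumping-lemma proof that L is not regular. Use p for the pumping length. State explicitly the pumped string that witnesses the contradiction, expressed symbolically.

a^{p+k} b^p

Suppose for contradiction that L is regular, and let p be the pumping length.
Choose w = a^p b^p ∈ L with |w| = 2p ≥ p.
By the pumping lemma, w = xyz with |xy| ≤ p and |y| ≥ 1.
Since the first p symbols of w are all a's and |xy| ≤ p, y lies entirely in the leading a-block: y = a^k for some k with 1 ≤ k ≤ p.
Pump with i = 2: xy^2z = a^{p+k} b^p has p+k occurrences of a but only p of b. Since k ≥ 1 the counts differ, so xy^2z ∉ L.
This contradicts the pumping lemma, so L is not regular.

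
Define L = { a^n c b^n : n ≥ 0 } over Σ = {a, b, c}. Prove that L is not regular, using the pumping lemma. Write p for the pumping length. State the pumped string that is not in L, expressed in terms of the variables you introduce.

Assume L is regular. Let p be the pumping length given by the pumping lemma.
Take w = a^p c b^p ∈ L with |w| = 2p+1 ≥ p.
By the pumping lemma, w = xyz with |xy| ≤ p and y is nonempty.
Since the first p symbols of w are all a's and |xy| ≤ p, y lies entirely in the leading a-block: y = a^k for some k with 1 ≤ k ≤ p.
Pump with i = 2: xy^2z = a^{p+k} c b^p, which would require p+k = p. But k ≥ 1, so xy^2z ∉ L.
This contradicts the pumping lemma, so L is not regular.

a^{p+k} c b^p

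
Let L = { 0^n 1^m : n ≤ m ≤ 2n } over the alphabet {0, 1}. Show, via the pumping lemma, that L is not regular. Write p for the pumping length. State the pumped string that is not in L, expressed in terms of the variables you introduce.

Assume L is regular; let p be its pumping constant.
Take w = 0^p 1^p ∈ L (since p ≤ p ≤ 2p), with |w| = 2p ≥ p.
Write w = xyz as guaranteed by the lemma, with |xy| ≤ p and |y| ≥ 1.
The first p characters of w are 0's, so xy (and hence y) consists only of 0's. Write y = 0^k, 1 ≤ k ≤ p.
Pump with i = 2: xy^2z = 0^{p+k} 1^p. Now n = p+k > p = m, so the condition n ≤ m fails. Thus xy^2z ∉ L.
This is a contradiction; hence L is not regular.

0^{p+k} 1^p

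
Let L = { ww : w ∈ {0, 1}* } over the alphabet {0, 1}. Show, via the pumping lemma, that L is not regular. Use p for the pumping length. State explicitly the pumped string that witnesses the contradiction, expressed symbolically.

Assume L is regular. Let p be the pumping length given by the pumping lemma.
Take w = 0^p 1^p 0^p 1^p = uu where u = 0^p1^p; then w ∈ L and |w| = 4p ≥ p.
The pumping lemma gives a decomposition w = xyz where |xy| ≤ p and y is nonempty.
Because |xy| ≤ p and w begins with p copies of 0, we have y = 0^k with 1 ≤ k ≤ p.
Pump with i = 2: xy^2z = 0^{p+k} 1^p 0^p 1^p, of length 4p+k. Suppose this equals vv. The string starts with 0 and ends with 1, so v does too; thus the boundary between the two copies of v is a 1→0 transition. There is exactly one such transition, at position 2p+k, so |v| = 2p+k and |vv| = 4p+2k ≠ 4p+k since k ≥ 1. So xy^2z ∉ L.
This contradicts the pumping lemma, so L is not regular.

0^{p+k} 1^p 0^p 1^p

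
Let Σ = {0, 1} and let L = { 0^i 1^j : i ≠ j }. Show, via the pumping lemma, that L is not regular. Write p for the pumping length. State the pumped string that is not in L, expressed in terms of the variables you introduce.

0^{p+p!} 1^{p+p!}

Assume L is regular. Let p be the pumping length given by the pumping lemma.
Choose w = 0^p 1^{p+p!}. Since p ≠ p+p!, w ∈ L; and |w| ≥ p.
The pumping lemma gives a decomposition w = xyz where |xy| ≤ p and |y| ≥ 1.
The first p characters of w are 0's, so xy (and hence y) consists only of 0's. Write y = 0^k, 1 ≤ k ≤ p.
Since 1 ≤ k ≤ p, k divides p!; set t = 1 + p!/k. Then xy^t z has p + (p!/k)·k = p + p! copies of 0. Now the 0-count equals the 1-count, so i ≠ j fails. So xy^t z = 0^{p+p!} 1^{p+p!} ∉ L.
Contradiction. Therefore L is not regular.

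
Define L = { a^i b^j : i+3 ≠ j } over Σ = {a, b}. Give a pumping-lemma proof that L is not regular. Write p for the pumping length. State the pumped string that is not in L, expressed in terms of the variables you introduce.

a^{p+p!} b^{p+p!+3}

Assume L is regular; let p be its pumping constant.
Choose w = a^p b^{p+p!+3}. Since p ≠ (p+p!+3)-3 = p+p!, w ∈ L; and |w| ≥ p.
The pumping lemma gives a decomposition w = xyz where |xy| ≤ p and |y| > 0.
Because |xy| ≤ p and w begins with p copies of a, we have y = a^k with 1 ≤ k ≤ p.
Since 1 ≤ k ≤ p, k divides p!; set t = 1 + p!/k. Then xy^t z has p + (p!/k)·k = p + p! copies of a. Now the a-count is p+p! and (b-count)-3 = (p+p!+3)-3 = p+p!, so i+3 ≠ j fails. So xy^t z = a^{p+p!} b^{p+p!+3} ∉ L.
Contradiction. Therefore L is not regular.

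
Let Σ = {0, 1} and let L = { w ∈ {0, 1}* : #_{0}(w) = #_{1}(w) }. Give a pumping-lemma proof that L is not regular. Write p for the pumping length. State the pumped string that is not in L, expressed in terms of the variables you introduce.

0^{p+k} 1^p

Assume L is regular; let p be its pumping constant.
Choose w = 0^p 1^p ∈ L with |w| = 2p ≥ p.
By the pumping lemma, w = xyz with |xy| ≤ p and |y| ≥ 1.
Since the first p symbols of w are all 0's and |xy| ≤ p, y lies entirely in the leading 0-block: y = 0^k for some k with 1 ≤ k ≤ p.
Pump with i = 2: xy^2z = 0^{p+k} 1^p has p+k occurrences of 0 but only p of 1. Since k ≥ 1 the counts differ, so xy^2z ∉ L.
This is a contradiction; hence L is not regular.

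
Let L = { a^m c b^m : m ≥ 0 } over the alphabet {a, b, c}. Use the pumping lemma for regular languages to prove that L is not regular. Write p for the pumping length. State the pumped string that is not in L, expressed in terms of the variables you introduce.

Suppose for contradiction that L is regular, and let p be the pumping length.
Take w = a^p c b^p ∈ L with |w| = 2p+1 ≥ p.
By the pumping lemma, w = xyz with |xy| ≤ p and y is nonempty.
Since the first p symbols of w are all a's and |xy| ≤ p, y lies entirely in the leading a-block: y = a^k for some k with 1 ≤ k ≤ p.
Pump with i = 2: xy^2z = a^{p+k} c b^p, which would require p+k = p. But k ≥ 1, so xy^2z ∉ L.
This is a contradiction; hence L is not regular.

a^{p+k} c b^p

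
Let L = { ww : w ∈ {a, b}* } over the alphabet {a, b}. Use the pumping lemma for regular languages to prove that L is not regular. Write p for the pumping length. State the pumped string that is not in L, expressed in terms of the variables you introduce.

a^{p+k} b^p a^p b^p

Suppose for contradiction that L is regular, and let p be the pumping length.
Take w = a^p b^p a^p b^p = uu where u = a^pb^p; then w ∈ L and |w| = 4p ≥ p.
The pumping lemma gives a decomposition w = xyz where |xy| ≤ p and |y| > 0.
The first p characters of w are a's, so xy (and hence y) consists only of a's. Write y = a^k, 1 ≤ k ≤ p.
Pump with i = 2: xy^2z = a^{p+k} b^p a^p b^p, of length 4p+k. Suppose this equals vv. The string starts with a and ends with b, so v does too; thus the boundary between the two copies of v is a b→a transition. There is exactly one such transition, at position 2p+k, so |v| = 2p+k and |vv| = 4p+2k ≠ 4p+k since k ≥ 1. So xy^2z ∉ L.
Contradiction. Therefore L is not regular.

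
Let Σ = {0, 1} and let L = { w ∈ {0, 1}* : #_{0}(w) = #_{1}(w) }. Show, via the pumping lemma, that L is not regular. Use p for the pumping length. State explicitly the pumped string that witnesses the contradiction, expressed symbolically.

0^{p+k} 1^p

Assume L is regular; let p be its pumping constant.
Choose w = 0^p 1^p ∈ L with |w| = 2p ≥ p.
The pumping lemma gives a decomposition w = xyz where |xy| ≤ p and |y| ≥ 1.
The first p characters of w are 0's, so xy (and hence y) consists only of 0's. Write y = 0^k, 1 ≤ k ≤ p.
Pump with i = 2: xy^2z = 0^{p+k} 1^p has p+k occurrences of 0 but only p of 1. Since k ≥ 1 the counts differ, so xy^2z ∉ L.
This is a contradiction; hence L is not regular.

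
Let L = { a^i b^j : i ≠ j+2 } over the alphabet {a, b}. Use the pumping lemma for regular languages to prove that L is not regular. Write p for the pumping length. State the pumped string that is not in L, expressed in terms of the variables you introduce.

a^{p+p!} b^{p+p!-2}

Assume L is regular; let p be its pumping constant.
Choose w = a^p b^{p+p!-2}. Since p ≠ (p+p!-2)+2 = p+p!, w ∈ L; and |w| ≥ p.
By the pumping lemma, w = xyz with |xy| ≤ p and |y| > 0.
Because |xy| ≤ p and w begins with p copies of a, we have y = a^k with 1 ≤ k ≤ p.
Since 1 ≤ k ≤ p, k divides p!; set t = 1 + p!/k. Then xy^t z has p + (p!/k)·k = p + p! copies of a. Now the a-count is p+p! and (b-count)+2 = (p+p!-2)+2 = p+p!, so i ≠ j+2 fails. So xy^t z = a^{p+p!} b^{p+p!-2} ∉ L.
This contradicts the pumping lemma, so L is not regular.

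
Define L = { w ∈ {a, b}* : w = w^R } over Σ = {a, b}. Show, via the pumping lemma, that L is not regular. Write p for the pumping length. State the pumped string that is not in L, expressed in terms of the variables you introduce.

a^{p+k} b a^p

Suppose for contradiction that L is regular, and let p be the pumping length.
Take w = a^p b a^p, a palindrome of length 2p+1 ≥ p.
Write w = xyz as guaranteed by the lemma, with |xy| ≤ p and |y| > 0.
Since the first p symbols of w are all a's and |xy| ≤ p, y lies entirely in the leading a-block: y = a^k for some k with 1 ≤ k ≤ p.
Pump with i = 2: xy^2z = a^{p+k} b a^p. Its reverse is a^p b a^{p+k}, which differs from xy^2z since k ≥ 1. So xy^2z is not a palindrome and xy^2z ∉ L.
Contradiction. Therefore L is not regular.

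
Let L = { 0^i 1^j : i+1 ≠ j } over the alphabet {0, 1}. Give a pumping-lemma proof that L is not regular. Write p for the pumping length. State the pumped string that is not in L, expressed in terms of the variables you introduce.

0^{p+p!} 1^{p+p!+1}

Assume L is regular; let p be its pumping constant.
Choose w = 0^p 1^{p+p!+1}. Since p ≠ (p+p!+1)-1 = p+p!, w ∈ L; and |w| ≥ p.
By the pumping lemma, w = xyz with |xy| ≤ p and |y| ≥ 1.
Because |xy| ≤ p and w begins with p copies of 0, we have y = 0^k with 1 ≤ k ≤ p.
Since 1 ≤ k ≤ p, k divides p!; set t = 1 + p!/k. Then xy^t z has p + (p!/k)·k = p + p! copies of 0. Now the 0-count is p+p! and (1-count)-1 = (p+p!+1)-1 = p+p!, so i+1 ≠ j fails. So xy^t z = 0^{p+p!} 1^{p+p!+1} ∉ L.
This is a contradiction; hence L is not regular.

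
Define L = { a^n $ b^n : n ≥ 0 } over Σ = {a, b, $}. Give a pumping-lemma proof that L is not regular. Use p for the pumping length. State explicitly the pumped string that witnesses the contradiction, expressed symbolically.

a^{p+k} $ b^p

Toward a contradiction, assume L is regular with pumping length p.
Take w = a^p $ b^p ∈ L with |w| = 2p+1 ≥ p.
By the pumping lemma, w = xyz with |xy| ≤ p and |y| ≥ 1.
Because |xy| ≤ p and w begins with p copies of a, we have y = a^k with 1 ≤ k ≤ p.
Pump with i = 2: xy^2z = a^{p+k} $ b^p, which would require p+k = p. But k ≥ 1, so xy^2z ∉ L.
This is a contradiction; hence L is not regular.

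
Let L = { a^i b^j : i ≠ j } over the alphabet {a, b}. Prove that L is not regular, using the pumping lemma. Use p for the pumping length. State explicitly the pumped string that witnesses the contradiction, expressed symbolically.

Toward a contradiction, assume L is regular with pumping length p.
Choose w = a^p b^{p+p!}. Since p ≠ p+p!, w ∈ L; and |w| ≥ p.
The pumping lemma gives a decomposition w = xyz where |xy| ≤ p and |y| ≥ 1.
Since the first p symbols of w are all a's and |xy| ≤ p, y lies entirely in the leading a-block: y = a^k for some k with 1 ≤ k ≤ p.
Since 1 ≤ k ≤ p, k divides p!; set t = 1 + p!/k. Then xy^t z has p + (p!/k)·k = p + p! copies of a. Now the a-count equals the b-count, so i ≠ j fails. So xy^t z = a^{p+p!} b^{p+p!} ∉ L.
Contradiction. Therefore L is not regular.

a^{p+p!} b^{p+p!}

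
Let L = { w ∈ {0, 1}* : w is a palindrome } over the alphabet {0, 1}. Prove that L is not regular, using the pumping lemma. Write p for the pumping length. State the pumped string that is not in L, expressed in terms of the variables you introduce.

0^{p+k} 1 0^p

Toward a contradiction, assume L is regular with pumping length p.
Take w = 0^p 1 0^p, a palindrome of length 2p+1 ≥ p.
Write w = xyz as guaranteed by the lemma, with |xy| ≤ p and y is nonempty.
Because |xy| ≤ p and w begins with p copies of 0, we have y = 0^k with 1 ≤ k ≤ p.
Pump with i = 2: xy^2z = 0^{p+k} 1 0^p. Its reverse is 0^p 1 0^{p+k}, which differs from xy^2z since k ≥ 1. So xy^2z is not a palindrome and xy^2z ∉ L.
Contradiction. Therefore L is not regular.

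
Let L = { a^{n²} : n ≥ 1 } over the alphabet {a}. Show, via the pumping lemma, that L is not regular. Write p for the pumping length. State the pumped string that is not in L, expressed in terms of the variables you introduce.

Assume L is regular. Let p be the pumping length given by the pumping lemma.
Take w = a^{p²} ∈ L with |w| = p² ≥ p.
Write w = xyz as guaranteed by the lemma, with |xy| ≤ p and y is nonempty.
Then y = a^k for some k with 1 ≤ k ≤ p.
Pump with i = 2: xy^2z = a^{p²+k}. Since 1 ≤ k ≤ p, p² < p²+k ≤ p²+p < (p+1)², so p²+k lies strictly between consecutive squares and is not a perfect square. So xy^2z ∉ L.
This contradicts the pumping lemma, so L is not regular.

a^{p²+k}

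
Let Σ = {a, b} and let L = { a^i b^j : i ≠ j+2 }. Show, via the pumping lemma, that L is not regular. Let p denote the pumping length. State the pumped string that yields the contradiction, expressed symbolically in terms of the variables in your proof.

Assume L is regular. Let p be the pumping length given by the pumping lemma.
Choose w = a^p b^{p+p!-2}. Since p ≠ (p+p!-2)+2 = p+p!, w ∈ L; and |w| ≥ p.
The pumping lemma gives a decomposition w = xyz where |xy| ≤ p and y is nonempty.
The first p characters of w are a's, so xy (and hence y) consists only of a's. Write y = a^k, 1 ≤ k ≤ p.
Since 1 ≤ k ≤ p, k divides p!; set t = 1 + p!/k. Then xy^t z has p + (p!/k)·k = p + p! copies of a. Now the a-count is p+p! and (b-count)+2 = (p+p!-2)+2 = p+p!, so i ≠ j+2 fails. So xy^t z = a^{p+p!} b^{p+p!-2} ∉ L.
Contradiction. Therefore L is not regular.

a^{p+p!} b^{p+p!-2}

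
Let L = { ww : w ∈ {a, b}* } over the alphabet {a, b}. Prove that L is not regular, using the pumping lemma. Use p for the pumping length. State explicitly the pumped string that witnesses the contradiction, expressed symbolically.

a^{p+k} b^p a^p b^p

Assume L is regular; let p be its pumping constant.
Take w = a^p b^p a^p b^p = uu where u = a^pb^p; then w ∈ L and |w| = 4p ≥ p.
By the pumping lemma, w = xyz with |xy| ≤ p and |y| ≥ 1.
Since the first p symbols of w are all a's and |xy| ≤ p, y lies entirely in the leading a-block: y = a^k for some k with 1 ≤ k ≤ p.
Pump with i = 2: xy^2z = a^{p+k} b^p a^p b^p, of length 4p+k. Suppose this equals vv. The string starts with a and ends with b, so v does too; thus the boundary between the two copies of v is a b→a transition. There is exactly one such transition, at position 2p+k, so |v| = 2p+k and |vv| = 4p+2k ≠ 4p+k since k ≥ 1. So xy^2z ∉ L.
This is a contradiction; hence L is not regular.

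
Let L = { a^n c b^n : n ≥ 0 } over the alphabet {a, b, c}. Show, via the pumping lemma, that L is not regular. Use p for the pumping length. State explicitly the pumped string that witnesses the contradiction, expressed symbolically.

a^{p+k} c b^p

Suppose for contradiction that L is regular, and let p be the pumping length.
Take w = a^p c b^p ∈ L with |w| = 2p+1 ≥ p.
By the pumping lemma, w = xyz with |xy| ≤ p and |y| ≥ 1.
Because |xy| ≤ p and w begins with p copies of a, we have y = a^k with 1 ≤ k ≤ p.
Pump with i = 2: xy^2z = a^{p+k} c b^p, which would require p+k = p. But k ≥ 1, so xy^2z ∉ L.
Contradiction. Therefore L is not regular.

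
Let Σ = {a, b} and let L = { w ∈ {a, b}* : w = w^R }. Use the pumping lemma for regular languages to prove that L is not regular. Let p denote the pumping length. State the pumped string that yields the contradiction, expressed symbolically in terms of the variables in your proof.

a^{p+k} b a^p

Suppose for contradiction that L is regular, and let p be the pumping length.
Take w = a^p b a^p, a palindrome of length 2p+1 ≥ p.
By the pumping lemma, w = xyz with |xy| ≤ p and |y| > 0.
The first p characters of w are a's, so xy (and hence y) consists only of a's. Write y = a^k, 1 ≤ k ≤ p.
Pump with i = 2: xy^2z = a^{p+k} b a^p. Its reverse is a^p b a^{p+k}, which differs from xy^2z since k ≥ 1. So xy^2z is not a palindrome and xy^2z ∉ L.
This contradicts the pumping lemma, so L is not regular.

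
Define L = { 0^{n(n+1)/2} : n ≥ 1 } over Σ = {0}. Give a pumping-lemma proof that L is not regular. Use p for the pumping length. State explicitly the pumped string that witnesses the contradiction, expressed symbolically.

0^{p(p+1)/2+k}

Toward a contradiction, assume L is regular with pumping length p.
Take w = 0^{p(p+1)/2} ∈ L with |w| = p(p+1)/2 ≥ p.
By the pumping lemma, w = xyz with |xy| ≤ p and |y| > 0.
Then y = 0^k for some k with 1 ≤ k ≤ p.
Pump with i = 2: xy^2z = 0^{p(p+1)/2+k}. Since 1 ≤ k ≤ p, p(p+1)/2 < p(p+1)/2+k ≤ p(p+1)/2+p < (p+1)(p+2)/2, so p(p+1)/2+k is strictly between consecutive triangular numbers. So xy^2z ∉ L.
This contradicts the pumping lemma, so L is not regular.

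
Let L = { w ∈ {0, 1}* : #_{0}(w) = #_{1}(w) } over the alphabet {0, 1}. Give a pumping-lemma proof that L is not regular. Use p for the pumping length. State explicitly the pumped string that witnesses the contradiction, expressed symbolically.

Suppose for contradiction that L is regular, and let p be the pumping length.
Choose w = 0^p 1^p ∈ L with |w| = 2p ≥ p.
The pumping lemma gives a decomposition w = xyz where |xy| ≤ p and y is nonempty.
Since the first p symbols of w are all 0's and |xy| ≤ p, y lies entirely in the leading 0-block: y = 0^k for some k with 1 ≤ k ≤ p.
Pump with i = 2: xy^2z = 0^{p+k} 1^p has p+k occurrences of 0 but only p of 1. Since k ≥ 1 the counts differ, so xy^2z ∉ L.
This contradicts the pumping lemma, so L is not regular.

0^{p+k} 1^p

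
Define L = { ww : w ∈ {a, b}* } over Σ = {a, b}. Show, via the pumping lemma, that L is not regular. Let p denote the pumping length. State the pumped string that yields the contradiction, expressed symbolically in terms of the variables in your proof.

Assume L is regular; let p be its pumping constant.
Take w = a^p b^p a^p b^p = uu where u = a^pb^p; then w ∈ L and |w| = 4p ≥ p.
By the pumping lemma, w = xyz with |xy| ≤ p and |y| ≥ 1.
Since the first p symbols of w are all a's and |xy| ≤ p, y lies entirely in the leading a-block: y = a^k for some k with 1 ≤ k ≤ p.
Pump with i = 2: xy^2z = a^{p+k} b^p a^p b^p, of length 4p+k. Suppose this equals vv. The string starts with a and ends with b, so v does too; thus the boundary between the two copies of v is a b→a transition. There is exactly one such transition, at position 2p+k, so |v| = 2p+k and |vv| = 4p+2k ≠ 4p+k since k ≥ 1. So xy^2z ∉ L.
Contradiction. Therefore L is not regular.

a^{p+k} b^p a^p b^p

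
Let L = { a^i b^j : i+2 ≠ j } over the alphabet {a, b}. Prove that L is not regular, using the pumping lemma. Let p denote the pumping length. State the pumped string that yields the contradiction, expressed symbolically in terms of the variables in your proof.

a^{p+p!} b^{p+p!+2}

Assume L is regular. Let p be the pumping length given by the pumping lemma.
Choose w = a^p b^{p+p!+2}. Since p ≠ (p+p!+2)-2 = p+p!, w ∈ L; and |w| ≥ p.
By the pumping lemma, w = xyz with |xy| ≤ p and |y| ≥ 1.
Since the first p symbols of w are all a's and |xy| ≤ p, y lies entirely in the leading a-block: y = a^k for some k with 1 ≤ k ≤ p.
Since 1 ≤ k ≤ p, k divides p!; set t = 1 + p!/k. Then xy^t z has p + (p!/k)·k = p + p! copies of a. Now the a-count is p+p! and (b-count)-2 = (p+p!+2)-2 = p+p!, so i+2 ≠ j fails. So xy^t z = a^{p+p!} b^{p+p!+2} ∉ L.
This is a contradiction; hence L is not regular.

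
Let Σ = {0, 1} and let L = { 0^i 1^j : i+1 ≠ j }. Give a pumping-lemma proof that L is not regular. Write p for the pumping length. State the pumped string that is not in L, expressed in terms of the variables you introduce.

Assume L is regular. Let p be the pumping length given by the pumping lemma.
Choose w = 0^p 1^{p+p!+1}. Since p ≠ (p+p!+1)-1 = p+p!, w ∈ L; and |w| ≥ p.
By the pumping lemma, w = xyz with |xy| ≤ p and y is nonempty.
The first p characters of w are 0's, so xy (and hence y) consists only of 0's. Write y = 0^k, 1 ≤ k ≤ p.
Since 1 ≤ k ≤ p, k divides p!; set t = 1 + p!/k. Then xy^t z has p + (p!/k)·k = p + p! copies of 0. Now the 0-count is p+p! and (1-count)-1 = (p+p!+1)-1 = p+p!, so i+1 ≠ j fails. So xy^t z = 0^{p+p!} 1^{p+p!+1} ∉ L.
This contradicts the pumping lemma, so L is not regular.

0^{p+p!} 1^{p+p!+1}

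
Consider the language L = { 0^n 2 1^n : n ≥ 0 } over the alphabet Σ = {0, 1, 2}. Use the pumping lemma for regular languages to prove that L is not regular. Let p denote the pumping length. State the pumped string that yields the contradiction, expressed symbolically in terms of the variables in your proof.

0^{p+k} 2 1^p

Suppose for contradiction that L is regular, and let p be the pumping length.
Take w = 0^p 2 1^p ∈ L with |w| = 2p+1 ≥ p.
By the pumping lemma, w = xyz with |xy| ≤ p and y is nonempty.
The first p characters of w are 0's, so xy (and hence y) consists only of 0's. Write y = 0^k, 1 ≤ k ≤ p.
Pump with i = 2: xy^2z = 0^{p+k} 2 1^p, which would require p+k = p. But k ≥ 1, so xy^2z ∉ L.
Contradiction. Therefore L is not regular.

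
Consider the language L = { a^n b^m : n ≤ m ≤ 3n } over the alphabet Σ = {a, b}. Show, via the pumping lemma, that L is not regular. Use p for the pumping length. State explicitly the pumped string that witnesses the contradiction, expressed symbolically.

a^{p+k} b^p

Assume L is regular; let p be its pumping constant.
Take w = a^p b^p ∈ L (since p ≤ p ≤ 3p), with |w| = 2p ≥ p.
By the pumping lemma, w = xyz with |xy| ≤ p and |y| ≥ 1.
The first p characters of w are a's, so xy (and hence y) consists only of a's. Write y = a^k, 1 ≤ k ≤ p.
Pump with i = 2: xy^2z = a^{p+k} b^p. Now n = p+k > p = m, so the condition n ≤ m fails. Thus xy^2z ∉ L.
Contradiction. Therefore L is not regular.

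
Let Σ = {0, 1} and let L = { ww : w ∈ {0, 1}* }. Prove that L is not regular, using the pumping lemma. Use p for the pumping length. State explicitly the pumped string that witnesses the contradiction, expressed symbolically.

0^{p+k} 1^p 0^p 1^p

Assume L is regular; let p be its pumping constant.
Take w = 0^p 1^p 0^p 1^p = uu where u = 0^p1^p; then w ∈ L and |w| = 4p ≥ p.
The pumping lemma gives a decomposition w = xyz where |xy| ≤ p and |y| ≥ 1.
Since the first p symbols of w are all 0's and |xy| ≤ p, y lies entirely in the leading 0-block: y = 0^k for some k with 1 ≤ k ≤ p.
Pump with i = 2: xy^2z = 0^{p+k} 1^p 0^p 1^p, of length 4p+k. Suppose this equals vv. The string starts with 0 and ends with 1, so v does too; thus the boundary between the two copies of v is a 1→0 transition. There is exactly one such transition, at position 2p+k, so |v| = 2p+k and |vv| = 4p+2k ≠ 4p+k since k ≥ 1. So xy^2z ∉ L.
This contradicts the pumping lemma, so L is not regular.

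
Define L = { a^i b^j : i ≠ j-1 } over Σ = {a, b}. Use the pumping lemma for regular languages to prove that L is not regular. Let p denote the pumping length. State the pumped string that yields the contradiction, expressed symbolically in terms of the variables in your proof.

Toward a contradiction, assume L is regular with pumping length p.
Choose w = a^p b^{p+p!+1}. Since p ≠ (p+p!+1)-1 = p+p!, w ∈ L; and |w| ≥ p.
By the pumping lemma, w = xyz with |xy| ≤ p and |y| > 0.
Since the first p symbols of w are all a's and |xy| ≤ p, y lies entirely in the leading a-block: y = a^k for some k with 1 ≤ k ≤ p.
Since 1 ≤ k ≤ p, k divides p!; set t = 1 + p!/k. Then xy^t z has p + (p!/k)·k = p + p! copies of a. Now the a-count is p+p! and (b-count)-1 = (p+p!+1)-1 = p+p!, so i ≠ j-1 fails. So xy^t z = a^{p+p!} b^{p+p!+1} ∉ L.
This is a contradiction; hence L is not regular.

a^{p+p!} b^{p+p!+1}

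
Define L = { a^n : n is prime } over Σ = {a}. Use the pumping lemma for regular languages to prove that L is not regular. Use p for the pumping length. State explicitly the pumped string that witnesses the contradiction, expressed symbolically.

a^{q(1+k)}

Toward a contradiction, assume L is regular with pumping length p.
Let q be a prime with q ≥ p+2 (infinitely many primes exist), and take w = a^q ∈ L with |w| = q ≥ p.
Write w = xyz as guaranteed by the lemma, with |xy| ≤ p and |y| ≥ 1.
Then y = a^k for some k with 1 ≤ k ≤ p.
Since 1 ≤ k ≤ p, |xz| = q-k. Pump with i = q+1: |xy^{q+1}z| = (q-k)+(q+1)k = q+qk = q(1+k), which is composite (both factors ≥ 2). So xy^{q+1}z = a^{q(1+k)} ∉ L.
Contradiction. Therefore L is not regular.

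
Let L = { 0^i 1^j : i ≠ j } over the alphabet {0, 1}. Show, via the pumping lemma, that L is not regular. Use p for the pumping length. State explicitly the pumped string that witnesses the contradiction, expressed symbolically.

Assume L is regular. Let p be the pumping length given by the pumping lemma.
Choose w = 0^p 1^{p+p!}. Since p ≠ p+p!, w ∈ L; and |w| ≥ p.
The pumping lemma gives a decomposition w = xyz where |xy| ≤ p and |y| > 0.
Because |xy| ≤ p and w begins with p copies of 0, we have y = 0^k with 1 ≤ k ≤ p.
Since 1 ≤ k ≤ p, k divides p!; set t = 1 + p!/k. Then xy^t z has p + (p!/k)·k = p + p! copies of 0. Now the 0-count equals the 1-count, so i ≠ j fails. So xy^t z = 0^{p+p!} 1^{p+p!} ∉ L.
Contradiction. Therefore L is not regular.

0^{p+p!} 1^{p+p!}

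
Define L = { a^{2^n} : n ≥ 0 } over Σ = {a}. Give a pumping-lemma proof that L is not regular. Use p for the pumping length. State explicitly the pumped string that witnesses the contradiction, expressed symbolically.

a^{2^p+k}

Assume L is regular; let p be its pumping constant.
Take w = a^{2^p} ∈ L with |w| = 2^p ≥ p.
The pumping lemma gives a decomposition w = xyz where |xy| ≤ p and y is nonempty.
Then y = a^k for some k with 1 ≤ k ≤ p.
Pump with i = 2: xy^2z = a^{2^p+k}. Since 1 ≤ k ≤ p < 2^p, we have 2^p < 2^p+k < 2^{p+1}, so 2^p+k is not a power of 2. So xy^2z ∉ L.
This contradicts the pumping lemma, so L is not regular.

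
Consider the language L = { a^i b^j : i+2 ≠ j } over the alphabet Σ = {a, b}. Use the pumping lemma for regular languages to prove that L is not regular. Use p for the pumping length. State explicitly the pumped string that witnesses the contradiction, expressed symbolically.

a^{p+p!} b^{p+p!+2}

Toward a contradiction, assume L is regular with pumping length p.
Choose w = a^p b^{p+p!+2}. Since p ≠ (p+p!+2)-2 = p+p!, w ∈ L; and |w| ≥ p.
Write w = xyz as guaranteed by the lemma, with |xy| ≤ p and |y| ≥ 1.
Because |xy| ≤ p and w begins with p copies of a, we have y = a^k with 1 ≤ k ≤ p.
Since 1 ≤ k ≤ p, k divides p!; set t = 1 + p!/k. Then xy^t z has p + (p!/k)·k = p + p! copies of a. Now the a-count is p+p! and (b-count)-2 = (p+p!+2)-2 = p+p!, so i+2 ≠ j fails. So xy^t z = a^{p+p!} b^{p+p!+2} ∉ L.
This is a contradiction; hence L is not regular.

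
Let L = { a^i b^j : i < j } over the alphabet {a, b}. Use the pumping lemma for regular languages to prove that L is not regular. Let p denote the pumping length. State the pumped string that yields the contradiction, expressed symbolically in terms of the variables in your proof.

Assume L is regular. Let p be the pumping length given by the pumping lemma.
Choose w = a^p b^{p+1} ∈ L, with |w| = 2p+1 ≥ p.
Write w = xyz as guaranteed by the lemma, with |xy| ≤ p and y is nonempty.
The first p characters of w are a's, so xy (and hence y) consists only of a's. Write y = a^k, 1 ≤ k ≤ p.
Consider xy^2z = a^{p+k} b^{p+1}. Since k ≥ 1, the a-count p+k is at least p+1, so i < j fails; thus xy^2z ∉ L.
This is a contradiction; hence L is not regular.

a^{p+k} b^{p+1}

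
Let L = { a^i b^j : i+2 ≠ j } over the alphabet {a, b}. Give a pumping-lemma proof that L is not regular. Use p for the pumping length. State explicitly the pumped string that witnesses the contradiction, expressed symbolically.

a^{p+p!} b^{p+p!+2}

Assume L is regular; let p be its pumping constant.
Choose w = a^p b^{p+p!+2}. Since p ≠ (p+p!+2)-2 = p+p!, w ∈ L; and |w| ≥ p.
Write w = xyz as guaranteed by the lemma, with |xy| ≤ p and y is nonempty.
The first p characters of w are a's, so xy (and hence y) consists only of a's. Write y = a^k, 1 ≤ k ≤ p.
Since 1 ≤ k ≤ p, k divides p!; set t = 1 + p!/k. Then xy^t z has p + (p!/k)·k = p + p! copies of a. Now the a-count is p+p! and (b-count)-2 = (p+p!+2)-2 = p+p!, so i+2 ≠ j fails. So xy^t z = a^{p+p!} b^{p+p!+2} ∉ L.
Contradiction. Therefore L is not regular.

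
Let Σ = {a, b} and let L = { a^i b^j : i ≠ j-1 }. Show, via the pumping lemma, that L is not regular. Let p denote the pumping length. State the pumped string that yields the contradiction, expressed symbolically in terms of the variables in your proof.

Assume L is regular. Let p be the pumping length given by the pumping lemma.
Choose w = a^p b^{p+p!+1}. Since p ≠ (p+p!+1)-1 = p+p!, w ∈ L; and |w| ≥ p.
The pumping lemma gives a decomposition w = xyz where |xy| ≤ p and y is nonempty.
Since the first p symbols of w are all a's and |xy| ≤ p, y lies entirely in the leading a-block: y = a^k for some k with 1 ≤ k ≤ p.
Since 1 ≤ k ≤ p, k divides p!; set t = 1 + p!/k. Then xy^t z has p + (p!/k)·k = p + p! copies of a. Now the a-count is p+p! and (b-count)-1 = (p+p!+1)-1 = p+p!, so i ≠ j-1 fails. So xy^t z = a^{p+p!} b^{p+p!+1} ∉ L.
This is a contradiction; hence L is not regular.

a^{p+p!} b^{p+p!+1}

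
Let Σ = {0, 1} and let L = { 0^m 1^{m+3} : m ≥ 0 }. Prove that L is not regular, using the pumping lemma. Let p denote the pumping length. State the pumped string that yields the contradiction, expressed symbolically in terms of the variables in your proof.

Assume L is regular. Let p be the pumping length given by the pumping lemma.
Choose w = 0^p 1^{p+3}, which is in L with |w| = 2p+3 ≥ p.
Write w = xyz as guaranteed by the lemma, with |xy| ≤ p and |y| ≥ 1.
Because |xy| ≤ p and w begins with p copies of 0, we have y = 0^k with 1 ≤ k ≤ p.
Pump with i = 2: xy^2z = 0^{p+k} 1^{p+3}. For this to lie in L we would need p+3 = (p+k)+3, which forces k = 0. But k ≥ 1, so xy^2z ∉ L.
Contradiction. Therefore L is not regular.

0^{p+k} 1^{p+3}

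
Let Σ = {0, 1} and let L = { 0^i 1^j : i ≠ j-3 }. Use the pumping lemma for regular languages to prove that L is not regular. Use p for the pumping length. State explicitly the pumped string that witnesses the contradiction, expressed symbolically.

Suppose for contradiction that L is regular, and let p be the pumping length.
Choose w = 0^p 1^{p+p!+3}. Since p ≠ (p+p!+3)-3 = p+p!, w ∈ L; and |w| ≥ p.
By the pumping lemma, w = xyz with |xy| ≤ p and y is nonempty.
Since the first p symbols of w are all 0's and |xy| ≤ p, y lies entirely in the leading 0-block: y = 0^k for some k with 1 ≤ k ≤ p.
Since 1 ≤ k ≤ p, k divides p!; set t = 1 + p!/k. Then xy^t z has p + (p!/k)·k = p + p! copies of 0. Now the 0-count is p+p! and (1-count)-3 = (p+p!+3)-3 = p+p!, so i ≠ j-3 fails. So xy^t z = 0^{p+p!} 1^{p+p!+3} ∉ L.
Contradiction. Therefore L is not regular.

0^{p+p!} 1^{p+p!+3}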